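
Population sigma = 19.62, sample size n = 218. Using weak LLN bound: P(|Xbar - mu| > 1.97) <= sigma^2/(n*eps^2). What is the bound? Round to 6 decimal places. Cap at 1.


bound = min(1, sigma^2/(n*eps^2))
sigma^2 = 19.62^2 = 384.9444
n*eps^2 = 218 * 1.97^2 = 218 * 3.8809 = 846.0362
sigma^2/(n*eps^2) = 384.9444 / 846.0362 ≈ 0.45499755

0.454998


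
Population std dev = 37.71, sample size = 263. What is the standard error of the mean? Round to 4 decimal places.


SE = sigma / sqrt(n)
sqrt(263) ≈ 16.217275
SE = 37.71 / 16.217275 ≈ 2.325298

2.3253


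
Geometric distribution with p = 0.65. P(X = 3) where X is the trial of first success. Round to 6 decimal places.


P = (1-p)^(k-1) * p
(1-p)^(k-1) = 0.35^2 = 0.1225
P = 0.1225 * 0.65 = 0.079625

0.079625


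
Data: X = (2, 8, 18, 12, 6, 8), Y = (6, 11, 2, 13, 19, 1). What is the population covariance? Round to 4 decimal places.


Cov = (1/n)*sum((xi-xbar)(yi-ybar))
n = 6, xbar = 54/6 = 9, ybar = 52/6 = 26/3 ≈ 8.666667
sum((xi-xbar)(yi-ybar)) = -54
Cov = -54 / 6 = -9

-9.0000


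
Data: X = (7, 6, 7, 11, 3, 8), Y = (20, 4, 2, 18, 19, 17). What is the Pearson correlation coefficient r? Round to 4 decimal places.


r = sum((xi-xbar)(yi-ybar)) / sqrt(sum((xi-xbar)^2) * sum((yi-ybar)^2))
n = 6, xbar = 42/6 = 7, ybar = 80/6 = 40/3 ≈ 13.333333
Sxy = sum((xi-xbar)(yi-ybar)) = 9
Sxx = sum((xi-xbar)^2) = 34
Syy = sum((yi-ybar)^2) = 982/3 ≈ 327.333333
sqrt(Sxx*Syy) ≈ 105.495656
r = Sxy / sqrt(Sxx*Syy) = 9 / 105.495656 ≈ 0.085312

0.0853


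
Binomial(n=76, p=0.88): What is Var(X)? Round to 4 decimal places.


Var = n*p*(1-p) = 76 * 0.88 * 0.12 = 8.0256

8.0256


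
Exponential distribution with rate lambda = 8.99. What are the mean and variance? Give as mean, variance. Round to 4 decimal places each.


mean = 1/lam, var = 1/lam^2
mean = 1 / 8.99 = 100/899 ≈ 0.111235
lam^2 = 8.99^2 = 80.8201
var = 1 / 80.8201 ≈ 0.012373

0.1112, 0.0124


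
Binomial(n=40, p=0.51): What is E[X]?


E[X] = n*p = 40 * 0.51 = 20.4

20.4


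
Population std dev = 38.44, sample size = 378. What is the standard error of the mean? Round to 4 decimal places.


SE = sigma / sqrt(n)
sqrt(378) ≈ 19.442222
SE = 38.44 / 19.442222 ≈ 1.977140

1.9771


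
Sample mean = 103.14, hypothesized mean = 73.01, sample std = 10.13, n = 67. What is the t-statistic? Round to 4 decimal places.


t = (xbar - mu0) / (s/sqrt(n))
xbar - mu0 = 103.14 - 73.01 = 30.13
sqrt(67) ≈ 8.18535277
s/sqrt(n) = 10.13 / 8.18535277 ≈ 1.23757647
t = 30.13 / 1.23757647 ≈ 24.345970

24.3460


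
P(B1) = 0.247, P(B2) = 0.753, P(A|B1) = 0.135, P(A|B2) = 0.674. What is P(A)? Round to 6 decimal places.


P(A) = P(A|B1)*P(B1) + P(A|B2)*P(B2)
P(A|B1)*P(B1) = 0.135 * 0.247 = 0.033345
P(A|B2)*P(B2) = 0.674 * 0.753 = 0.507522
P(A) = 0.033345 + 0.507522 = 0.540867

0.540867


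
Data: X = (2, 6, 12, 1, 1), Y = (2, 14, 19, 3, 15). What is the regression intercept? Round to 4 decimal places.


a = ybar - b*xbar, where b = sum((xi-xbar)(yi-ybar)) / sum((xi-xbar)^2)
n = 5, xbar = 22/5 = 4.4, ybar = 53/5 = 10.6
Sxy = sum((xi-xbar)(yi-ybar)) = 100.8
Sxx = sum((xi-xbar)^2) = 89.2
b = Sxy / Sxx = 252/223 ≈ 1.130045
a = 10.6 - 1.130045 * 4.4 = 1255/223 ≈ 5.627803

5.6278


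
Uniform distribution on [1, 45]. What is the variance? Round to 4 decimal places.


Var = (b-a)^2 / 12
(b-a)^2 = (45 - 1)^2 = 1936
Var = 1936/12 ≈ 161.333333

161.3333


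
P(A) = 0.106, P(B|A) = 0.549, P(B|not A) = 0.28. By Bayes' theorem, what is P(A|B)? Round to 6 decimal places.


P(A|B) = P(B|A)*P(A) / P(B), P(B) = P(B|A)*P(A) + P(B|not A)*P(not A)
P(B|A)*P(A) = 0.549 * 0.106 = 0.058194
P(B|not A)*P(not A) = 0.28 * 0.894 = 0.25032
P(B) = 0.058194 + 0.25032 = 0.308514
P(A|B) = 0.058194 / 0.308514 ≈ 0.18862677

0.188627


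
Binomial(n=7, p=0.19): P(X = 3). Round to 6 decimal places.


P = C(n,k) * p^k * (1-p)^(n-k)
C(7,3) = 35
p^k = 0.19^3 = 0.006859
(1-p)^(n-k) = 0.81^4 ≈ 0.4304672
P = 35 * 0.006859 * 0.4304672 ≈ 0.103340

0.103340


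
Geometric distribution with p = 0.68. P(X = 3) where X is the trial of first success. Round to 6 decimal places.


P = (1-p)^(k-1) * p
(1-p)^(k-1) = 0.32^2 = 0.1024
P = 0.1024 * 0.68 = 0.069632

0.069632


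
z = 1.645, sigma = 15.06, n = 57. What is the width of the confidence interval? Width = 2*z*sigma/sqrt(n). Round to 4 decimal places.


width = 2*z*sigma/sqrt(n)
2*z*sigma = 2 * 1.645 * 15.06 = 49.5474
sqrt(57) ≈ 7.549834
width = 49.5474 / 7.549834 ≈ 6.562713

6.5627


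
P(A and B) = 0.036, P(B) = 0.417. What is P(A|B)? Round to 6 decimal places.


P(A|B) = P(A and B) / P(B) = 0.036 / 0.417 = 12/139 ≈ 0.08633094

0.086331


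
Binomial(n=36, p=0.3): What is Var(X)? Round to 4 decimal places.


Var = n*p*(1-p) = 36 * 0.3 * 0.7 = 7.56

7.5600


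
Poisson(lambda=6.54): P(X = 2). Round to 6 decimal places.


P = e^(-lam) * lam^k / k!
e^(-6.54) ≈ 0.001444488
lam^k = 6.54^2 = 42.7716
k! = 2! = 2
P = 0.001444488 * 42.7716 / 2 ≈ 0.030892

0.030892


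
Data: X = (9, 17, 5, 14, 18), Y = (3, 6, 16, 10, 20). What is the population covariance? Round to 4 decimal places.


Cov = (1/n)*sum((xi-xbar)(yi-ybar))
n = 5, xbar = 63/5 = 12.6, ybar = 55/5 = 11
sum((xi-xbar)(yi-ybar)) = 16
Cov = 16 / 5 = 3.2

3.2000


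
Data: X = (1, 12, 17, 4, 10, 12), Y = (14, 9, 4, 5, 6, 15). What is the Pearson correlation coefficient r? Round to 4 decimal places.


r = sum((xi-xbar)(yi-ybar)) / sqrt(sum((xi-xbar)^2) * sum((yi-ybar)^2))
n = 6, xbar = 56/6 = 28/3 ≈ 9.333333, ybar = 53/6 ≈ 8.833333
Sxy = sum((xi-xbar)(yi-ybar)) = -134/3 ≈ -44.666667
Sxx = sum((xi-xbar)^2) = 514/3 ≈ 171.333333
Syy = sum((yi-ybar)^2) = 665/6 ≈ 110.833333
sqrt(Sxx*Syy) ≈ 137.802193
r = Sxy / sqrt(Sxx*Syy) = -44.666667 / 137.802193 ≈ -0.324136

-0.3241


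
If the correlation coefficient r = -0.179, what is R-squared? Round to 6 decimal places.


R^2 = r^2 = (-0.179)^2 = 0.032041

0.032041


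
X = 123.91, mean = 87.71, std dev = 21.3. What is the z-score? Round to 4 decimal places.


z = (X - mu) / sigma
X - mu = 123.91 - 87.71 = 36.2
z = 36.2 / 21.3 = 362/213 ≈ 1.699531

1.6995


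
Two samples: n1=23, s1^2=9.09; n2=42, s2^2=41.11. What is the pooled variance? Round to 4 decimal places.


sp^2 = ((n1-1)*s1^2 + (n2-1)*s2^2)/(n1+n2-2)
(n1-1)*s1^2 = 22 * 9.09 = 199.98
(n2-1)*s2^2 = 41 * 41.11 = 1685.51
numerator = 199.98 + 1685.51 = 1885.49
n1+n2-2 = 63
sp^2 = 1885.49 / 63 = 188549/6300 ≈ 29.928413

29.9284


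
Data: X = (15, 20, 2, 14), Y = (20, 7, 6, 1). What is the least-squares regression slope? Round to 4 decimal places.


b = sum((xi-xbar)(yi-ybar)) / sum((xi-xbar)^2)
n = 4, xbar = 51/4 = 12.75, ybar = 34/4 = 8.5
Sxy = sum((xi-xbar)(yi-ybar)) = 32.5
Sxx = sum((xi-xbar)^2) = 174.75
b = Sxy / Sxx = 130/699 ≈ 0.185980

0.1860


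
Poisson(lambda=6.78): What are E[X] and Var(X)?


E[X] = Var(X) = lambda = 6.78

6.78, 6.78


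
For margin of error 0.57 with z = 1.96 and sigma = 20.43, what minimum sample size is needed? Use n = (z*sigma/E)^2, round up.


z*sigma/E = 1.96 * 20.43 / 0.57 = 33369/475 ≈ 70.250526
(z*sigma/E)^2 ≈ 4935.136448
round up: n = 4936

4936


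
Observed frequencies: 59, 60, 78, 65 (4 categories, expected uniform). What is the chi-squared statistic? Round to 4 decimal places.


chi2 = sum((O-E)^2/E), E = total/4
total = 262, E = 262/4 = 65.5
(59 - 65.5)^2 / 65.5 = 42.25 / 65.5 = 169/262 ≈ 0.645038
(60 - 65.5)^2 / 65.5 = 30.25 / 65.5 = 121/262 ≈ 0.461832
(78 - 65.5)^2 / 65.5 = 156.25 / 65.5 = 625/262 ≈ 2.385496
(65 - 65.5)^2 / 65.5 = 0.25 / 65.5 = 1/262 ≈ 0.003817
chi2 = 458/131 ≈ 3.496183

3.4962


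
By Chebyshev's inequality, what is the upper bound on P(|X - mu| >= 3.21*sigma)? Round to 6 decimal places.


P <= 1/k^2
k^2 = 3.21^2 = 10.3041
1/k^2 = 1 / 10.3041 ≈ 0.09704875

0.097049


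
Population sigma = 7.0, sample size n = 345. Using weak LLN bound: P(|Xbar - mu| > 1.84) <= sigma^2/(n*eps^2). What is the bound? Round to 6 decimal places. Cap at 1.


bound = min(1, sigma^2/(n*eps^2))
sigma^2 = 7.0^2 = 49
n*eps^2 = 345 * 1.84^2 = 345 * 3.3856 = 1168.032
sigma^2/(n*eps^2) = 49 / 1168.032 ≈ 0.04195091

0.041951


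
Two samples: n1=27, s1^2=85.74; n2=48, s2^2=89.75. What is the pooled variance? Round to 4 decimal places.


sp^2 = ((n1-1)*s1^2 + (n2-1)*s2^2)/(n1+n2-2)
(n1-1)*s1^2 = 26 * 85.74 = 2229.24
(n2-1)*s2^2 = 47 * 89.75 = 4218.25
numerator = 2229.24 + 4218.25 = 6447.49
n1+n2-2 = 73
sp^2 = 6447.49 / 73 = 644749/7300 ≈ 88.321781

88.3218


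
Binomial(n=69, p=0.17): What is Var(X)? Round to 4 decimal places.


Var = n*p*(1-p) = 69 * 0.17 * 0.83 = 9.7359

9.7359


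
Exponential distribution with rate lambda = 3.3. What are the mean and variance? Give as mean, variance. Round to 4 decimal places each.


mean = 1/lam, var = 1/lam^2
mean = 1 / 3.3 = 10/33 ≈ 0.303030
lam^2 = 3.3^2 = 10.89
var = 1 / 10.89 = 100/1089 ≈ 0.091827

0.3030, 0.0918


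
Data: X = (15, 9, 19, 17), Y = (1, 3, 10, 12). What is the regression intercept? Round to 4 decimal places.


a = ybar - b*xbar, where b = sum((xi-xbar)(yi-ybar)) / sum((xi-xbar)^2)
n = 4, xbar = 60/4 = 15, ybar = 26/4 = 6.5
Sxy = sum((xi-xbar)(yi-ybar)) = 46
Sxx = sum((xi-xbar)^2) = 56
b = Sxy / Sxx = 23/28 ≈ 0.821429
a = 6.5 - 0.821429 * 15 = -163/28 ≈ -5.821429

-5.8214


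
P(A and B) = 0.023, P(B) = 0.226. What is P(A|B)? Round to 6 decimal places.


P(A|B) = P(A and B) / P(B) = 0.023 / 0.226 = 23/226 ≈ 0.10176991

0.101770


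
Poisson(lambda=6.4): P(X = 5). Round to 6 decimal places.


P = e^(-lam) * lam^k / k!
e^(-6.4) ≈ 0.001661557
lam^k = 6.4^5 = 10737.41824
k! = 5! = 120
P = 0.001661557 * 10737.41824 / 120 ≈ 0.148674

0.148674


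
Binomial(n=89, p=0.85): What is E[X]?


E[X] = n*p = 89 * 0.85 = 75.65

75.65


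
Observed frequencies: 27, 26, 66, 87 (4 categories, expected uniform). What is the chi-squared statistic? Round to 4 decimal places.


chi2 = sum((O-E)^2/E), E = total/4
total = 206, E = 206/4 = 51.5
(27 - 51.5)^2 / 51.5 = 600.25 / 51.5 = 2401/206 ≈ 11.655340
(26 - 51.5)^2 / 51.5 = 650.25 / 51.5 = 2601/206 ≈ 12.626214
(66 - 51.5)^2 / 51.5 = 210.25 / 51.5 = 841/206 ≈ 4.082524
(87 - 51.5)^2 / 51.5 = 1260.25 / 51.5 = 5041/206 ≈ 24.470874
chi2 = 5442/103 ≈ 52.834951

52.8350


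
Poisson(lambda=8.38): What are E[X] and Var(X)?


E[X] = Var(X) = lambda = 8.38

8.38, 8.38


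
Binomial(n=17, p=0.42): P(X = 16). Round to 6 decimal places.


P = C(n,k) * p^k * (1-p)^(n-k)
C(17,16) = 17
p^k = 0.42^16 ≈ 0.0000009375375
(1-p)^(n-k) = 0.58^1 = 0.58
P = 17 * 0.0000009375375 * 0.58 ≈ 0.000009

0.000009


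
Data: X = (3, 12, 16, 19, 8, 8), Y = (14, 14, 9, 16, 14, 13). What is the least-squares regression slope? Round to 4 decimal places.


b = sum((xi-xbar)(yi-ybar)) / sum((xi-xbar)^2)
n = 6, xbar = 66/6 = 11, ybar = 80/6 = 40/3 ≈ 13.333333
Sxy = sum((xi-xbar)(yi-ybar)) = -6
Sxx = sum((xi-xbar)^2) = 172
b = Sxy / Sxx = -3/86 ≈ -0.034884

-0.0349


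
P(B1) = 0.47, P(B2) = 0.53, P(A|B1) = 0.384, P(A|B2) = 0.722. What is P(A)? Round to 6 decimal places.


P(A) = P(A|B1)*P(B1) + P(A|B2)*P(B2)
P(A|B1)*P(B1) = 0.384 * 0.47 = 0.18048
P(A|B2)*P(B2) = 0.722 * 0.53 = 0.38266
P(A) = 0.18048 + 0.38266 = 0.56314

0.563140


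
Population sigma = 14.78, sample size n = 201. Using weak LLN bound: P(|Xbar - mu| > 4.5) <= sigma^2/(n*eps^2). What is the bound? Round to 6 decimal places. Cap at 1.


bound = min(1, sigma^2/(n*eps^2))
sigma^2 = 14.78^2 = 218.4484
n*eps^2 = 201 * 4.5^2 = 201 * 20.25 = 4070.25
sigma^2/(n*eps^2) = 218.4484 / 4070.25 ≈ 0.05366953

0.053670


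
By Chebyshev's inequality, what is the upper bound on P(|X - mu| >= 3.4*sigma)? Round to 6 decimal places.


P <= 1/k^2
k^2 = 3.4^2 = 11.56
1/k^2 = 1 / 11.56 = 25/289 ≈ 0.08650519

0.086505


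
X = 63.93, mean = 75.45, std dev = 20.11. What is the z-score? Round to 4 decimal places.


z = (X - mu) / sigma
X - mu = 63.93 - 75.45 = -11.52
z = -11.52 / 20.11 = -1152/2011 ≈ -0.572849

-0.5728


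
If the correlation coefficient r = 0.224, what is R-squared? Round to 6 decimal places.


R^2 = r^2 = (0.224)^2 = 0.050176

0.050176


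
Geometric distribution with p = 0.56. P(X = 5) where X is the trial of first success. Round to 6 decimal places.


P = (1-p)^(k-1) * p
(1-p)^(k-1) = 0.44^4 = 0.03748096
P = 0.03748096 * 0.56 ≈ 0.02098934

0.020989


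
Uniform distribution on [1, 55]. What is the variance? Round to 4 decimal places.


Var = (b-a)^2 / 12
(b-a)^2 = (55 - 1)^2 = 2916
Var = 2916/12 = 243

243.0000


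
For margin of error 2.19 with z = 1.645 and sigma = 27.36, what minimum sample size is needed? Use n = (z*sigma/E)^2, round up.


z*sigma/E = 1.645 * 27.36 / 2.19 = 37506/1825 ≈ 20.551233
(z*sigma/E)^2 ≈ 422.353173
round up: n = 423

423


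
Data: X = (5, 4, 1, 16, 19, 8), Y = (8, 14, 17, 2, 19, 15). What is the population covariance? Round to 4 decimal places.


Cov = (1/n)*sum((xi-xbar)(yi-ybar))
n = 6, xbar = 53/6 ≈ 8.833333, ybar = 75/6 = 12.5
sum((xi-xbar)(yi-ybar)) = -36.5
Cov = -36.5 / 6 = -73/12 ≈ -6.083333

-6.0833


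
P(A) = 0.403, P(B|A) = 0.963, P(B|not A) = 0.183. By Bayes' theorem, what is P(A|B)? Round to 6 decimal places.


P(A|B) = P(B|A)*P(A) / P(B), P(B) = P(B|A)*P(A) + P(B|not A)*P(not A)
P(B|A)*P(A) = 0.963 * 0.403 = 0.388089
P(B|not A)*P(not A) = 0.183 * 0.597 = 0.109251
P(B) = 0.388089 + 0.109251 = 0.49734
P(A|B) = 0.388089 / 0.49734 ≈ 0.78032935

0.780329


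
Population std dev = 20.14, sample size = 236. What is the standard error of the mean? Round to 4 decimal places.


SE = sigma / sqrt(n)
sqrt(236) ≈ 15.362291
SE = 20.14 / 15.362291 ≈ 1.311002

1.3110


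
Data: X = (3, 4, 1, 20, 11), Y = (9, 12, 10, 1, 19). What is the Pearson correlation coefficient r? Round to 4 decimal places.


r = sum((xi-xbar)(yi-ybar)) / sqrt(sum((xi-xbar)^2) * sum((yi-ybar)^2))
n = 5, xbar = 39/5 = 7.8, ybar = 51/5 = 10.2
Sxy = sum((xi-xbar)(yi-ybar)) = -83.8
Sxx = sum((xi-xbar)^2) = 242.8
Syy = sum((yi-ybar)^2) = 166.8
sqrt(Sxx*Syy) ≈ 201.243733
r = Sxy / sqrt(Sxx*Syy) = -83.8 / 201.243733 ≈ -0.416410

-0.4164


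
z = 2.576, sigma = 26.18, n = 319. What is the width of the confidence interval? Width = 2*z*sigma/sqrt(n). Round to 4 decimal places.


width = 2*z*sigma/sqrt(n)
2*z*sigma = 2 * 2.576 * 26.18 = 134.87936
sqrt(319) ≈ 17.860571
width = 134.87936 / 17.860571 ≈ 7.551794

7.5518


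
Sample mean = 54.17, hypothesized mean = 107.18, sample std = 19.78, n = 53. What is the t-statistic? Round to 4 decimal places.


t = (xbar - mu0) / (s/sqrt(n))
xbar - mu0 = 54.17 - 107.18 = -53.01
sqrt(53) ≈ 7.28010989
s/sqrt(n) = 19.78 / 7.28010989 ≈ 2.71699195
t = -53.01 / 2.71699195 ≈ -19.510547

-19.5105


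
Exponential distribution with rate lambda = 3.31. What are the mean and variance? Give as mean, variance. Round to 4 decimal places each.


mean = 1/lam, var = 1/lam^2
mean = 1 / 3.31 = 100/331 ≈ 0.302115
lam^2 = 3.31^2 = 10.9561
var = 1 / 10.9561 ≈ 0.091273

0.3021, 0.0913


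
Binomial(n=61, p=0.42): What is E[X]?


E[X] = n*p = 61 * 0.42 = 25.62

25.62


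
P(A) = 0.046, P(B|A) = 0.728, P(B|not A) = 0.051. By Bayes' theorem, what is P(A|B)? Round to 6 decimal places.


P(A|B) = P(B|A)*P(A) / P(B), P(B) = P(B|A)*P(A) + P(B|not A)*P(not A)
P(B|A)*P(A) = 0.728 * 0.046 = 0.033488
P(B|not A)*P(not A) = 0.051 * 0.954 = 0.048654
P(B) = 0.033488 + 0.048654 = 0.082142
P(A|B) = 0.033488 / 0.082142 ≈ 0.40768425

0.407684


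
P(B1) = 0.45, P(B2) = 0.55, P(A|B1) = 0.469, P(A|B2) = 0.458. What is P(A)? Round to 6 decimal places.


P(A) = P(A|B1)*P(B1) + P(A|B2)*P(B2)
P(A|B1)*P(B1) = 0.469 * 0.45 = 0.21105
P(A|B2)*P(B2) = 0.458 * 0.55 = 0.2519
P(A) = 0.21105 + 0.2519 = 0.46295

0.462950


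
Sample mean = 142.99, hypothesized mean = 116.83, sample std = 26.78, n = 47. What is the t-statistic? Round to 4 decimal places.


t = (xbar - mu0) / (s/sqrt(n))
xbar - mu0 = 142.99 - 116.83 = 26.16
sqrt(47) ≈ 6.85565460
s/sqrt(n) = 26.78 / 6.85565460 ≈ 3.90626447
t = 26.16 / 3.90626447 ≈ 6.696935

6.6969


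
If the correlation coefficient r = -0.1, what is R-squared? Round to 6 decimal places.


R^2 = r^2 = (-0.1)^2 = 0.01

0.010000


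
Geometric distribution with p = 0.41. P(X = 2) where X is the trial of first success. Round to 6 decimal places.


P = (1-p)^(k-1) * p
(1-p)^(k-1) = 0.59^1 = 0.59
P = 0.59 * 0.41 = 0.2419

0.241900


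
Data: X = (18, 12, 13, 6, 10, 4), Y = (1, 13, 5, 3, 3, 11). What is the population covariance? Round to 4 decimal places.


Cov = (1/n)*sum((xi-xbar)(yi-ybar))
n = 6, xbar = 63/6 = 10.5, ybar = 36/6 = 6
sum((xi-xbar)(yi-ybar)) = -47
Cov = -47 / 6 = -47/6 ≈ -7.833333

-7.8333


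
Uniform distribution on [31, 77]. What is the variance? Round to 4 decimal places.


Var = (b-a)^2 / 12
(b-a)^2 = (77 - 31)^2 = 2116
Var = 2116/12 ≈ 176.333333

176.3333


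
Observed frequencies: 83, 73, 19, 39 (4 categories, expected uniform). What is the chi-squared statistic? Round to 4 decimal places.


chi2 = sum((O-E)^2/E), E = total/4
total = 214, E = 214/4 = 53.5
(83 - 53.5)^2 / 53.5 = 870.25 / 53.5 = 3481/214 ≈ 16.266355
(73 - 53.5)^2 / 53.5 = 380.25 / 53.5 = 1521/214 ≈ 7.107477
(19 - 53.5)^2 / 53.5 = 1190.25 / 53.5 = 4761/214 ≈ 22.247664
(39 - 53.5)^2 / 53.5 = 210.25 / 53.5 = 841/214 ≈ 3.929907
chi2 = 5302/107 ≈ 49.551402

49.5514


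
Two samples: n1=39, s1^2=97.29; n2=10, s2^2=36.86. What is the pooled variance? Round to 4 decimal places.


sp^2 = ((n1-1)*s1^2 + (n2-1)*s2^2)/(n1+n2-2)
(n1-1)*s1^2 = 38 * 97.29 = 3697.02
(n2-1)*s2^2 = 9 * 36.86 = 331.74
numerator = 3697.02 + 331.74 = 4028.76
n1+n2-2 = 47
sp^2 = 4028.76 / 47 = 100719/1175 ≈ 85.718298

85.7183


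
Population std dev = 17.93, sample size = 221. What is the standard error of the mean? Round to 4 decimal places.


SE = sigma / sqrt(n)
sqrt(221) ≈ 14.866069
SE = 17.93 / 14.866069 ≈ 1.206102

1.2061


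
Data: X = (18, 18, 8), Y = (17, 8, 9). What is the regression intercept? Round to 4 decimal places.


a = ybar - b*xbar, where b = sum((xi-xbar)(yi-ybar)) / sum((xi-xbar)^2)
n = 3, xbar = 44/3 ≈ 14.666667, ybar = 34/3 ≈ 11.333333
Sxy = sum((xi-xbar)(yi-ybar)) = 70/3 ≈ 23.333333
Sxx = sum((xi-xbar)^2) = 200/3 ≈ 66.666667
b = Sxy / Sxx = 0.35
a = 11.333333 - 0.35 * 14.666667 = 6.2

6.2000


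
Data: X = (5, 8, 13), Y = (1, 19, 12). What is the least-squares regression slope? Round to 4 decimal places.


b = sum((xi-xbar)(yi-ybar)) / sum((xi-xbar)^2)
n = 3, xbar = 26/3 ≈ 8.666667, ybar = 32/3 ≈ 10.666667
Sxy = sum((xi-xbar)(yi-ybar)) = 107/3 ≈ 35.666667
Sxx = sum((xi-xbar)^2) = 98/3 ≈ 32.666667
b = Sxy / Sxx = 107/98 ≈ 1.091837

1.0918


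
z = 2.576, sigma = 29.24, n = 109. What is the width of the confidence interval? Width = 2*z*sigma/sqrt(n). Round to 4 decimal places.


width = 2*z*sigma/sqrt(n)
2*z*sigma = 2 * 2.576 * 29.24 = 150.64448
sqrt(109) ≈ 10.440307
width = 150.64448 / 10.440307 ≈ 14.429124

14.4291


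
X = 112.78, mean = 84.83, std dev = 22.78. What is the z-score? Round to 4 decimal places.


z = (X - mu) / sigma
X - mu = 112.78 - 84.83 = 27.95
z = 27.95 / 22.78 = 2795/2278 ≈ 1.226953

1.2270


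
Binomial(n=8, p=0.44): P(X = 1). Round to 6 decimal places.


P = C(n,k) * p^k * (1-p)^(n-k)
C(8,1) = 8
p^k = 0.44^1 = 0.44
(1-p)^(n-k) = 0.56^7 ≈ 0.01727095
P = 8 * 0.44 * 0.01727095 ≈ 0.060794

0.060794


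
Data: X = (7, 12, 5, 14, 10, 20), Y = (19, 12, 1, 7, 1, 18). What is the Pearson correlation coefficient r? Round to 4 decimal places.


r = sum((xi-xbar)(yi-ybar)) / sqrt(sum((xi-xbar)^2) * sum((yi-ybar)^2))
n = 6, xbar = 68/6 = 34/3 ≈ 11.333333, ybar = 58/6 = 29/3 ≈ 9.666667
Sxy = sum((xi-xbar)(yi-ybar)) = 278/3 ≈ 92.666667
Sxx = sum((xi-xbar)^2) = 430/3 ≈ 143.333333
Syy = sum((yi-ybar)^2) = 958/3 ≈ 319.333333
sqrt(Sxx*Syy) ≈ 213.941840
r = Sxy / sqrt(Sxx*Syy) = 92.666667 / 213.941840 ≈ 0.433140

0.4331


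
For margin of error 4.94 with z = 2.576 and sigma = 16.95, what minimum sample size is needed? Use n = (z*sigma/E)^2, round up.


z*sigma/E = 2.576 * 16.95 / 4.94 = 54579/6175 ≈ 8.838704
(z*sigma/E)^2 ≈ 78.122696
round up: n = 79

79


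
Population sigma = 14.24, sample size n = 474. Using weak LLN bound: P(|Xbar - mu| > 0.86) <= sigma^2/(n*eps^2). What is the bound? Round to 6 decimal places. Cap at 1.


bound = min(1, sigma^2/(n*eps^2))
sigma^2 = 14.24^2 = 202.7776
n*eps^2 = 474 * 0.86^2 = 474 * 0.7396 = 350.5704
sigma^2/(n*eps^2) = 202.7776 / 350.5704 ≈ 0.57842191

0.578422


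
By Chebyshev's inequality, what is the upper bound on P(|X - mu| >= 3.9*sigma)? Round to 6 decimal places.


P <= 1/k^2
k^2 = 3.9^2 = 15.21
1/k^2 = 1 / 15.21 = 100/1521 ≈ 0.06574622

0.065746


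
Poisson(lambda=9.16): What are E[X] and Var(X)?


E[X] = Var(X) = lambda = 9.16

9.16, 9.16


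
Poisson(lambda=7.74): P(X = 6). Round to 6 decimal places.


P = e^(-lam) * lam^k / k!
e^(-7.74) ≈ 0.0004350716
lam^k = 7.74^6 ≈ 215003.616008
k! = 6! = 720
P = 0.0004350716 * 215003.616008 / 720 ≈ 0.129919

0.129919


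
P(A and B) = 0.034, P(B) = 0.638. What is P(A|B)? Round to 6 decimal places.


P(A|B) = P(A and B) / P(B) = 0.034 / 0.638 = 17/319 ≈ 0.05329154

0.053292


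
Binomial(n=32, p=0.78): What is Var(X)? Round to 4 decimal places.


Var = n*p*(1-p) = 32 * 0.78 * 0.22 = 5.4912

5.4912


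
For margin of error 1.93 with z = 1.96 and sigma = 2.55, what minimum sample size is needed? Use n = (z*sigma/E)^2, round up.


z*sigma/E = 1.96 * 2.55 / 1.93 = 2499/965 ≈ 2.589637
(z*sigma/E)^2 ≈ 6.706221
round up: n = 7

7


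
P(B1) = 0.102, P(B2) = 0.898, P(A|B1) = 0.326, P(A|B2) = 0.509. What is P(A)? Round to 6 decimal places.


P(A) = P(A|B1)*P(B1) + P(A|B2)*P(B2)
P(A|B1)*P(B1) = 0.326 * 0.102 = 0.033252
P(A|B2)*P(B2) = 0.509 * 0.898 = 0.457082
P(A) = 0.033252 + 0.457082 = 0.490334

0.490334


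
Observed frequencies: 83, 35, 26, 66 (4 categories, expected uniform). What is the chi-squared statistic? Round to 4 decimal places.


chi2 = sum((O-E)^2/E), E = total/4
total = 210, E = 210/4 = 52.5
(83 - 52.5)^2 / 52.5 = 930.25 / 52.5 = 3721/210 ≈ 17.719048
(35 - 52.5)^2 / 52.5 = 306.25 / 52.5 = 35/6 ≈ 5.833333
(26 - 52.5)^2 / 52.5 = 702.25 / 52.5 = 2809/210 ≈ 13.376190
(66 - 52.5)^2 / 52.5 = 182.25 / 52.5 = 243/70 ≈ 3.471429
chi2 = 40.4

40.4000


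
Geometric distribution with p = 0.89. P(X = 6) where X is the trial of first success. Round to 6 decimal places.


P = (1-p)^(k-1) * p
(1-p)^(k-1) = 0.11^5 = 0.0000161051
P = 0.0000161051 * 0.89 ≈ 0.00001433354

0.000014


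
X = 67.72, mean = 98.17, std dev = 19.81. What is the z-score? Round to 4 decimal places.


z = (X - mu) / sigma
X - mu = 67.72 - 98.17 = -30.45
z = -30.45 / 19.81 = -435/283 ≈ -1.537102

-1.5371


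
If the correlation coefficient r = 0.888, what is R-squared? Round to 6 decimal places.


R^2 = r^2 = (0.888)^2 = 0.788544

0.788544


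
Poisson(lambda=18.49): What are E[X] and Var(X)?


E[X] = Var(X) = lambda = 18.49

18.49, 18.49


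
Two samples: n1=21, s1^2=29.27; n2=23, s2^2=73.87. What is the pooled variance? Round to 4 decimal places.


sp^2 = ((n1-1)*s1^2 + (n2-1)*s2^2)/(n1+n2-2)
(n1-1)*s1^2 = 20 * 29.27 = 585.4
(n2-1)*s2^2 = 22 * 73.87 = 1625.14
numerator = 585.4 + 1625.14 = 2210.54
n1+n2-2 = 42
sp^2 = 2210.54 / 42 = 110527/2100 ≈ 52.631905

52.6319


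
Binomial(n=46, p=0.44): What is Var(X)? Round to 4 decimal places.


Var = n*p*(1-p) = 46 * 0.44 * 0.56 = 11.3344

11.3344


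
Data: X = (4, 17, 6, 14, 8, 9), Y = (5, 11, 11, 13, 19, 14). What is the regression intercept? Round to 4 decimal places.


a = ybar - b*xbar, where b = sum((xi-xbar)(yi-ybar)) / sum((xi-xbar)^2)
n = 6, xbar = 58/6 = 29/3 ≈ 9.666667, ybar = 73/6 ≈ 12.166667
Sxy = sum((xi-xbar)(yi-ybar)) = 82/3 ≈ 27.333333
Sxx = sum((xi-xbar)^2) = 364/3 ≈ 121.333333
b = Sxy / Sxx = 41/182 ≈ 0.225275
a = 12.166667 - 0.225275 * 9.666667 = 909/91 ≈ 9.989011

9.9890


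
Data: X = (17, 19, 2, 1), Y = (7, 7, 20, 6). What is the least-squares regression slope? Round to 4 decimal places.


b = sum((xi-xbar)(yi-ybar)) / sum((xi-xbar)^2)
n = 4, xbar = 39/4 = 9.75, ybar = 40/4 = 10
Sxy = sum((xi-xbar)(yi-ybar)) = -92
Sxx = sum((xi-xbar)^2) = 274.75
b = Sxy / Sxx = -368/1099 ≈ -0.334850

-0.3348


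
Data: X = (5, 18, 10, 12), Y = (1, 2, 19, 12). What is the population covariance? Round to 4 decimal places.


Cov = (1/n)*sum((xi-xbar)(yi-ybar))
n = 4, xbar = 45/4 = 11.25, ybar = 34/4 = 8.5
sum((xi-xbar)(yi-ybar)) = -7.5
Cov = -7.5 / 4 = -1.875

-1.8750


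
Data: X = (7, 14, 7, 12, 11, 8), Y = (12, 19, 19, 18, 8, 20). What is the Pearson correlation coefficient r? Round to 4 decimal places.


r = sum((xi-xbar)(yi-ybar)) / sqrt(sum((xi-xbar)^2) * sum((yi-ybar)^2))
n = 6, xbar = 59/6 ≈ 9.833333, ybar = 96/6 = 16
Sxy = sum((xi-xbar)(yi-ybar)) = 3
Sxx = sum((xi-xbar)^2) = 257/6 ≈ 42.833333
Syy = sum((yi-ybar)^2) = 118
sqrt(Sxx*Syy) ≈ 71.093835
r = Sxy / sqrt(Sxx*Syy) = 3 / 71.093835 ≈ 0.042198

0.0422


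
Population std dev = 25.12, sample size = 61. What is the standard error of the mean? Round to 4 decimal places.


SE = sigma / sqrt(n)
sqrt(61) ≈ 7.810250
SE = 25.12 / 7.810250 ≈ 3.216286

3.2163


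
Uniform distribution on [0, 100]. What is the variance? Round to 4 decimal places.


Var = (b-a)^2 / 12
(b-a)^2 = (100 - 0)^2 = 10000
Var = 10000/12 ≈ 833.333333

833.3333


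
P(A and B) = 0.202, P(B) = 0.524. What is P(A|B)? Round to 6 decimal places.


P(A|B) = P(A and B) / P(B) = 0.202 / 0.524 = 101/262 ≈ 0.38549618

0.385496


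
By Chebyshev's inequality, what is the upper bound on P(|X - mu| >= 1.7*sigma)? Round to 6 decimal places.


P <= 1/k^2
k^2 = 1.7^2 = 2.89
1/k^2 = 1 / 2.89 = 100/289 ≈ 0.34602076

0.346021


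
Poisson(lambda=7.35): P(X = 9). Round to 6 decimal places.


P = e^(-lam) * lam^k / k!
e^(-7.35) ≈ 0.0006425924
lam^k = 7.35^9 ≈ 62601689.155608
k! = 9! = 362880
P = 0.0006425924 * 62601689.155608 / 362880 ≈ 0.110856

0.110856


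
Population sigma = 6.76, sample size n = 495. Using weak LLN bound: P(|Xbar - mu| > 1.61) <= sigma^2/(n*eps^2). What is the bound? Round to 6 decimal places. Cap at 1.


bound = min(1, sigma^2/(n*eps^2))
sigma^2 = 6.76^2 = 45.6976
n*eps^2 = 495 * 1.61^2 = 495 * 2.5921 = 1283.0895
sigma^2/(n*eps^2) = 45.6976 / 1283.0895 ≈ 0.03561529

0.035615


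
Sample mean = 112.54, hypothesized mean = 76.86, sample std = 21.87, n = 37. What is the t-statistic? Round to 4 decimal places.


t = (xbar - mu0) / (s/sqrt(n))
xbar - mu0 = 112.54 - 76.86 = 35.68
sqrt(37) ≈ 6.08276253
s/sqrt(n) = 21.87 / 6.08276253 ≈ 3.59540585
t = 35.68 / 3.59540585 ≈ 9.923775

9.9238


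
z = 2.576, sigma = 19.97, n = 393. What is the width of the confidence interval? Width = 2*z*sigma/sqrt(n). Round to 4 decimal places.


width = 2*z*sigma/sqrt(n)
2*z*sigma = 2 * 2.576 * 19.97 = 102.88544
sqrt(393) ≈ 19.824228
width = 102.88544 / 19.824228 ≈ 5.189884

5.1899


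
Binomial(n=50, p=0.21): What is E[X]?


E[X] = n*p = 50 * 0.21 = 10.5

10.5


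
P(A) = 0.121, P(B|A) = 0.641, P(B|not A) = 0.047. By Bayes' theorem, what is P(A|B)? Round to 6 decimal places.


P(A|B) = P(B|A)*P(A) / P(B), P(B) = P(B|A)*P(A) + P(B|not A)*P(not A)
P(B|A)*P(A) = 0.641 * 0.121 = 0.077561
P(B|not A)*P(not A) = 0.047 * 0.879 = 0.041313
P(B) = 0.077561 + 0.041313 = 0.118874
P(A|B) = 0.077561 / 0.118874 ≈ 0.65246395

0.652464


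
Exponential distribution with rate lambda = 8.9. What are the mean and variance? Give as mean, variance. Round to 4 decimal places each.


mean = 1/lam, var = 1/lam^2
mean = 1 / 8.9 = 10/89 ≈ 0.112360
lam^2 = 8.9^2 = 79.21
var = 1 / 79.21 = 100/7921 ≈ 0.012625

0.1124, 0.0126


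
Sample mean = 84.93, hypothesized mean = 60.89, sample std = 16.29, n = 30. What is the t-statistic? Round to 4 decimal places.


t = (xbar - mu0) / (s/sqrt(n))
xbar - mu0 = 84.93 - 60.89 = 24.04
sqrt(30) ≈ 5.47722558
s/sqrt(n) = 16.29 / 5.47722558 ≈ 2.97413349
t = 24.04 / 2.97413349 ≈ 8.083027

8.0830


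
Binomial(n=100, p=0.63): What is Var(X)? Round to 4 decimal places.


Var = n*p*(1-p) = 100 * 0.63 * 0.37 = 23.31

23.3100


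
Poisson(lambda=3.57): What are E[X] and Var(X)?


E[X] = Var(X) = lambda = 3.57

3.57, 3.57


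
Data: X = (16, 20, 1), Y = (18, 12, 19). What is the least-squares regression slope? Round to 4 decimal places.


b = sum((xi-xbar)(yi-ybar)) / sum((xi-xbar)^2)
n = 3, xbar = 37/3 ≈ 12.333333, ybar = 49/3 ≈ 16.333333
Sxy = sum((xi-xbar)(yi-ybar)) = -172/3 ≈ -57.333333
Sxx = sum((xi-xbar)^2) = 602/3 ≈ 200.666667
b = Sxy / Sxx = -2/7 ≈ -0.285714

-0.2857


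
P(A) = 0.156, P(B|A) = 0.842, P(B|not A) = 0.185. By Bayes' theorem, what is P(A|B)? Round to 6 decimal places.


P(A|B) = P(B|A)*P(A) / P(B), P(B) = P(B|A)*P(A) + P(B|not A)*P(not A)
P(B|A)*P(A) = 0.842 * 0.156 = 0.131352
P(B|not A)*P(not A) = 0.185 * 0.844 = 0.15614
P(B) = 0.131352 + 0.15614 = 0.287492
P(A|B) = 0.131352 / 0.287492 ≈ 0.45688924

0.456889


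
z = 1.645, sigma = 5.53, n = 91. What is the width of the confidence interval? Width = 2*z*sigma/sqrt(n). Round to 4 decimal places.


width = 2*z*sigma/sqrt(n)
2*z*sigma = 2 * 1.645 * 5.53 = 18.1937
sqrt(91) ≈ 9.539392
width = 18.1937 / 9.539392 ≈ 1.907218

1.9072


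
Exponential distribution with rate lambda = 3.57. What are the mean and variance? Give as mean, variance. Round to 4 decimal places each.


mean = 1/lam, var = 1/lam^2
mean = 1 / 3.57 = 100/357 ≈ 0.280112
lam^2 = 3.57^2 = 12.7449
var = 1 / 12.7449 ≈ 0.078463

0.2801, 0.0785


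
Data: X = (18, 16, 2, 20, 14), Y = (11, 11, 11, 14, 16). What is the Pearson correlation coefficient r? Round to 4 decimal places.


r = sum((xi-xbar)(yi-ybar)) / sqrt(sum((xi-xbar)^2) * sum((yi-ybar)^2))
n = 5, xbar = 70/5 = 14, ybar = 63/5 = 12.6
Sxy = sum((xi-xbar)(yi-ybar)) = 18
Sxx = sum((xi-xbar)^2) = 200
Syy = sum((yi-ybar)^2) = 21.2
sqrt(Sxx*Syy) ≈ 65.115282
r = Sxy / sqrt(Sxx*Syy) = 18 / 65.115282 ≈ 0.276433

0.2764


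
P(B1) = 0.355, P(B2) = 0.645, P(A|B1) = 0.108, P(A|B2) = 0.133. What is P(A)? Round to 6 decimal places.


P(A) = P(A|B1)*P(B1) + P(A|B2)*P(B2)
P(A|B1)*P(B1) = 0.108 * 0.355 = 0.03834
P(A|B2)*P(B2) = 0.133 * 0.645 = 0.085785
P(A) = 0.03834 + 0.085785 = 0.124125

0.124125


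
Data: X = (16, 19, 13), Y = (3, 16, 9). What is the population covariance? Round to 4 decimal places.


Cov = (1/n)*sum((xi-xbar)(yi-ybar))
n = 3, xbar = 48/3 = 16, ybar = 28/3 ≈ 9.333333
sum((xi-xbar)(yi-ybar)) = 21
Cov = 21 / 3 = 7

7.0000


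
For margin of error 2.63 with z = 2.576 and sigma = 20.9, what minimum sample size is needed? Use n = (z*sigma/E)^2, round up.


z*sigma/E = 2.576 * 20.9 / 2.63 = 134596/6575 ≈ 20.470875
(z*sigma/E)^2 ≈ 419.056704
round up: n = 420

420


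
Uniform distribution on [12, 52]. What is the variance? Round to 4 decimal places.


Var = (b-a)^2 / 12
(b-a)^2 = (52 - 12)^2 = 1600
Var = 1600/12 ≈ 133.333333

133.3333


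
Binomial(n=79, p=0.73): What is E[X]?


E[X] = n*p = 79 * 0.73 = 57.67

57.67


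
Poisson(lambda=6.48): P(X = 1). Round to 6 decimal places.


P = e^(-lam) * lam^k / k!
e^(-6.48) ≈ 0.001533811
lam^k = 6.48^1 = 6.48
k! = 1! = 1
P = 0.001533811 * 6.48 / 1 ≈ 0.009939

0.009939


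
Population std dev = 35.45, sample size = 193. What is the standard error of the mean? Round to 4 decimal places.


SE = sigma / sqrt(n)
sqrt(193) ≈ 13.892444
SE = 35.45 / 13.892444 ≈ 2.551747

2.5517


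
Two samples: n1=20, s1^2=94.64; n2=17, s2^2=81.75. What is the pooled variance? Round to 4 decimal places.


sp^2 = ((n1-1)*s1^2 + (n2-1)*s2^2)/(n1+n2-2)
(n1-1)*s1^2 = 19 * 94.64 = 1798.16
(n2-1)*s2^2 = 16 * 81.75 = 1308
numerator = 1798.16 + 1308 = 3106.16
n1+n2-2 = 35
sp^2 = 3106.16 / 35 = 77654/875 ≈ 88.747429

88.7474


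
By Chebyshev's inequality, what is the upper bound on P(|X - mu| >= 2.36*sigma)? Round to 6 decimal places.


P <= 1/k^2
k^2 = 2.36^2 = 5.5696
1/k^2 = 1 / 5.5696 = 625/3481 ≈ 0.17954611

0.179546


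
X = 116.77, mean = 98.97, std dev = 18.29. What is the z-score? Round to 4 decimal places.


z = (X - mu) / sigma
X - mu = 116.77 - 98.97 = 17.8
z = 17.8 / 18.29 = 1780/1829 ≈ 0.973209

0.9732


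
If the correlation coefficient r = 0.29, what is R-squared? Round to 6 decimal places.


R^2 = r^2 = (0.29)^2 = 0.0841

0.084100


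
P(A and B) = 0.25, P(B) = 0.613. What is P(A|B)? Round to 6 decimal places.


P(A|B) = P(A and B) / P(B) = 0.25 / 0.613 = 250/613 ≈ 0.40783034

0.407830


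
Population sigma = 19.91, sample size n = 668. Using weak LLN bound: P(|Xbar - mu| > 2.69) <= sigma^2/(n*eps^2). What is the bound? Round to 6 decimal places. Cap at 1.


bound = min(1, sigma^2/(n*eps^2))
sigma^2 = 19.91^2 = 396.4081
n*eps^2 = 668 * 2.69^2 = 668 * 7.2361 = 4833.7148
sigma^2/(n*eps^2) = 396.4081 / 4833.7148 ≈ 0.08200900

0.082009


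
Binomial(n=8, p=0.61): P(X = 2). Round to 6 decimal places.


P = C(n,k) * p^k * (1-p)^(n-k)
C(8,2) = 28
p^k = 0.61^2 = 0.3721
(1-p)^(n-k) = 0.39^6 ≈ 0.003518744
P = 28 * 0.3721 * 0.003518744 ≈ 0.036661

0.036661


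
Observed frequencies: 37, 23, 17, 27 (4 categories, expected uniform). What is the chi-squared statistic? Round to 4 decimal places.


chi2 = sum((O-E)^2/E), E = total/4
total = 104, E = 104/4 = 26
(37 - 26)^2 / 26 = 121 / 26 = 121/26 ≈ 4.653846
(23 - 26)^2 / 26 = 9 / 26 = 9/26 ≈ 0.346154
(17 - 26)^2 / 26 = 81 / 26 = 81/26 ≈ 3.115385
(27 - 26)^2 / 26 = 1 / 26 = 1/26 ≈ 0.038462
chi2 = 106/13 ≈ 8.153846

8.1538


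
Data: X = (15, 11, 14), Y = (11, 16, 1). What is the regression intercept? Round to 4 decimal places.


a = ybar - b*xbar, where b = sum((xi-xbar)(yi-ybar)) / sum((xi-xbar)^2)
n = 3, xbar = 40/3 ≈ 13.333333, ybar = 28/3 ≈ 9.333333
Sxy = sum((xi-xbar)(yi-ybar)) = -55/3 ≈ -18.333333
Sxx = sum((xi-xbar)^2) = 26/3 ≈ 8.666667
b = Sxy / Sxx = -55/26 ≈ -2.115385
a = 9.333333 - (-2.115385) * 13.333333 = 488/13 ≈ 37.538462

37.5385


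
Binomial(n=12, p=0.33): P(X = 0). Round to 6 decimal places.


P = C(n,k) * p^k * (1-p)^(n-k)
C(12,0) = 1
p^k = 0.33^0 = 1
(1-p)^(n-k) = 0.67^12 ≈ 0.008182719
P = 1 * 1 * 0.008182719 ≈ 0.008183

0.008183


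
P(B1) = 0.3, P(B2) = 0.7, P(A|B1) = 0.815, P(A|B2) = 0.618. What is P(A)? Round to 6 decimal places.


P(A) = P(A|B1)*P(B1) + P(A|B2)*P(B2)
P(A|B1)*P(B1) = 0.815 * 0.3 = 0.2445
P(A|B2)*P(B2) = 0.618 * 0.7 = 0.4326
P(A) = 0.2445 + 0.4326 = 0.6771

0.677100


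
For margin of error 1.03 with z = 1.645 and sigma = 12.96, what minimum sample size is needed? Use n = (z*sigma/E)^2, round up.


z*sigma/E = 1.645 * 12.96 / 1.03 = 53298/2575 ≈ 20.698252
(z*sigma/E)^2 ≈ 428.417654
round up: n = 429

429


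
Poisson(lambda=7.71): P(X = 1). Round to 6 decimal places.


P = e^(-lam) * lam^k / k!
e^(-7.71) ≈ 0.0004483215
lam^k = 7.71^1 = 7.71
k! = 1! = 1
P = 0.0004483215 * 7.71 / 1 ≈ 0.003457

0.003457


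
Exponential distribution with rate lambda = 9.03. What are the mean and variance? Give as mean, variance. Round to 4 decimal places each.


mean = 1/lam, var = 1/lam^2
mean = 1 / 9.03 = 100/903 ≈ 0.110742
lam^2 = 9.03^2 = 81.5409
var = 1 / 81.5409 ≈ 0.012264

0.1107, 0.0123


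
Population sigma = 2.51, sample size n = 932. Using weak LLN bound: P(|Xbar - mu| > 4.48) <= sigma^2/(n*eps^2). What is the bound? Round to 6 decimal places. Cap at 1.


bound = min(1, sigma^2/(n*eps^2))
sigma^2 = 2.51^2 = 6.3001
n*eps^2 = 932 * 4.48^2 = 932 * 20.0704 = 18705.6128
sigma^2/(n*eps^2) = 6.3001 / 18705.6128 ≈ 0.00033680

0.000337


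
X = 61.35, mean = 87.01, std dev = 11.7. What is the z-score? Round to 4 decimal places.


z = (X - mu) / sigma
X - mu = 61.35 - 87.01 = -25.66
z = -25.66 / 11.7 = -1283/585 ≈ -2.193162

-2.1932


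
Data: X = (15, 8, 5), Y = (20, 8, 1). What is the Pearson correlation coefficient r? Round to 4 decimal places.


r = sum((xi-xbar)(yi-ybar)) / sqrt(sum((xi-xbar)^2) * sum((yi-ybar)^2))
n = 3, xbar = 28/3 ≈ 9.333333, ybar = 29/3 ≈ 9.666667
Sxy = sum((xi-xbar)(yi-ybar)) = 295/3 ≈ 98.333333
Sxx = sum((xi-xbar)^2) = 158/3 ≈ 52.666667
Syy = sum((yi-ybar)^2) = 554/3 ≈ 184.666667
sqrt(Sxx*Syy) ≈ 98.619358
r = Sxy / sqrt(Sxx*Syy) = 98.333333 / 98.619358 ≈ 0.997100

0.9971


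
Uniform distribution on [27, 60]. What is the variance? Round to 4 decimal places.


Var = (b-a)^2 / 12
(b-a)^2 = (60 - 27)^2 = 1089
Var = 1089/12 = 90.75

90.7500


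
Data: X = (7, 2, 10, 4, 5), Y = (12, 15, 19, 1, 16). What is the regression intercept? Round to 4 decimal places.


a = ybar - b*xbar, where b = sum((xi-xbar)(yi-ybar)) / sum((xi-xbar)^2)
n = 5, xbar = 28/5 = 5.6, ybar = 63/5 = 12.6
Sxy = sum((xi-xbar)(yi-ybar)) = 35.2
Sxx = sum((xi-xbar)^2) = 37.2
b = Sxy / Sxx = 88/93 ≈ 0.946237
a = 12.6 - 0.946237 * 5.6 = 679/93 ≈ 7.301075

7.3011


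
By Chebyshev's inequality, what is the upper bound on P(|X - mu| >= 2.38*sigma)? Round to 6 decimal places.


P <= 1/k^2
k^2 = 2.38^2 = 5.6644
1/k^2 = 1 / 5.6644 ≈ 0.17654120

0.176541


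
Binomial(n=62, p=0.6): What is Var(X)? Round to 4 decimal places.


Var = n*p*(1-p) = 62 * 0.6 * 0.4 = 14.88

14.8800


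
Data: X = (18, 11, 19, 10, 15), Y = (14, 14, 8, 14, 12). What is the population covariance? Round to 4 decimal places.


Cov = (1/n)*sum((xi-xbar)(yi-ybar))
n = 5, xbar = 73/5 = 14.6, ybar = 62/5 = 12.4
sum((xi-xbar)(yi-ybar)) = -27.2
Cov = -27.2 / 5 = -5.44

-5.4400


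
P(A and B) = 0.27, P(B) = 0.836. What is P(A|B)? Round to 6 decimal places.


P(A|B) = P(A and B) / P(B) = 0.27 / 0.836 = 135/418 ≈ 0.32296651

0.322967


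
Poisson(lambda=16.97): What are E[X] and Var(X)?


E[X] = Var(X) = lambda = 16.97

16.97, 16.97


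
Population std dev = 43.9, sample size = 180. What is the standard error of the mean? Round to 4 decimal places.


SE = sigma / sqrt(n)
sqrt(180) ≈ 13.416408
SE = 43.9 / 13.416408 ≈ 3.272113

3.2721


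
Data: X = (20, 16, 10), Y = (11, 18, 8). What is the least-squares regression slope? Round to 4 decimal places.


b = sum((xi-xbar)(yi-ybar)) / sum((xi-xbar)^2)
n = 3, xbar = 46/3 ≈ 15.333333, ybar = 37/3 ≈ 12.333333
Sxy = sum((xi-xbar)(yi-ybar)) = 62/3 ≈ 20.666667
Sxx = sum((xi-xbar)^2) = 152/3 ≈ 50.666667
b = Sxy / Sxx = 31/76 ≈ 0.407895

0.4079


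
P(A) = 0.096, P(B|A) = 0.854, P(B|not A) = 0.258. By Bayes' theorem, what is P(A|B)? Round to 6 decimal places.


P(A|B) = P(B|A)*P(A) / P(B), P(B) = P(B|A)*P(A) + P(B|not A)*P(not A)
P(B|A)*P(A) = 0.854 * 0.096 = 0.081984
P(B|not A)*P(not A) = 0.258 * 0.904 = 0.233232
P(B) = 0.081984 + 0.233232 = 0.315216
P(A|B) = 0.081984 / 0.315216 = 1708/6567 ≈ 0.26008832

0.260088


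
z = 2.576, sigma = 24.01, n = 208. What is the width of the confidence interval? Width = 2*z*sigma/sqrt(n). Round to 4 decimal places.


width = 2*z*sigma/sqrt(n)
2*z*sigma = 2 * 2.576 * 24.01 = 123.69952
sqrt(208) ≈ 14.422205
width = 123.69952 / 14.422205 ≈ 8.577019

8.5770


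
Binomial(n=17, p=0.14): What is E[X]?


E[X] = n*p = 17 * 0.14 = 2.38

2.38


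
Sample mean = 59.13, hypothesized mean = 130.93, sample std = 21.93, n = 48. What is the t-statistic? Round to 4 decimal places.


t = (xbar - mu0) / (s/sqrt(n))
xbar - mu0 = 59.13 - 130.93 = -71.8
sqrt(48) ≈ 6.92820323
s/sqrt(n) = 21.93 / 6.92820323 ≈ 3.16532285
t = -71.8 / 3.16532285 ≈ -22.683310

-22.6833


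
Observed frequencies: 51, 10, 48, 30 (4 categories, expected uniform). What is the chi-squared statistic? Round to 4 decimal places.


chi2 = sum((O-E)^2/E), E = total/4
total = 139, E = 139/4 = 34.75
(51 - 34.75)^2 / 34.75 = 264.0625 / 34.75 = 4225/556 ≈ 7.598921
(10 - 34.75)^2 / 34.75 = 612.5625 / 34.75 = 9801/556 ≈ 17.627698
(48 - 34.75)^2 / 34.75 = 175.5625 / 34.75 = 2809/556 ≈ 5.052158
(30 - 34.75)^2 / 34.75 = 22.5625 / 34.75 = 361/556 ≈ 0.649281
chi2 = 4299/139 ≈ 30.928058

30.9281
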